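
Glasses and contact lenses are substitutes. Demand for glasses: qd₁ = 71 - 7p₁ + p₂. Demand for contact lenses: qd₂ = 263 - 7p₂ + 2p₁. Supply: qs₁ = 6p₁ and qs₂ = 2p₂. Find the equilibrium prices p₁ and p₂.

p₁ = 902/115, p₂ = 3561/115

Market 1: 71 - 7p₁ + p₂ = 6p₁ → 13p₁ - p₂ = 71.
Market 2: 9p₂ - 2p₁ = 263.
Eliminating p₂: 9×(1) + 1×(2) gives 115p₁ = 902, so p₁ = 902/115.
Back-substitute into (2): p₂ = (263 + 2×902/115) / 9 = 3561/115.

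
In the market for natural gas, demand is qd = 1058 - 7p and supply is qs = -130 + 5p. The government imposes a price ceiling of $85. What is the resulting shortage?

Shortage = 168

Equilibrium price would be p* = 99, so the ceiling at 85 binds.
At p = 85: qd = 1058 − 7(85) = 463, qs = -130 + 5(85) = 295.
Shortage = 463 − 295 = 168.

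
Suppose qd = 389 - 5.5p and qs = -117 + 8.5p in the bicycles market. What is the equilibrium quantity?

q* = 2663/14

Set qd = qs: 389 - 5.5p = -117 + 8.5p.
506 = 14p, so p* = 253/7.
q* = 389 − 5.5(253/7) = 2663/14.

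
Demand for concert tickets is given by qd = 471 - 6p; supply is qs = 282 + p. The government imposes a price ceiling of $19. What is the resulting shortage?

Equilibrium price would be p* = 27, so the ceiling at 19 binds.
At p = 19: qd = 471 − 6(19) = 357, qs = 282 + 1(19) = 301.
Shortage = 357 − 301 = 56.

Shortage = 56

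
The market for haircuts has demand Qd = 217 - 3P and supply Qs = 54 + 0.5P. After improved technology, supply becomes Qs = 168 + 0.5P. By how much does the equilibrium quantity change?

ΔQ = 684/7

Original equilibrium: P* = 326/7, Q* = 541/7.
New equilibrium: 217 - 3P = 168 + 0.5P, so 49 = 3.5P and P' = 14; Q' = 217 − 3(14) = 175.
Change in quantity: 175 − 541/7 = 684/7.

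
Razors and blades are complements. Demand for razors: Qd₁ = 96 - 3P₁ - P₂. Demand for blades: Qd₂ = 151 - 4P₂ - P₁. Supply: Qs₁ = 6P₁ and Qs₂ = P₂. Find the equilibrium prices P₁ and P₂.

Market 1: 96 - 3P₁ - P₂ = 6P₁ → 9P₁ + P₂ = 96.
Market 2: 5P₂ + P₁ = 151.
Eliminating P₂: 5×(1) − 1×(2) gives 44P₁ = 329, so P₁ = 329/44.
Back-substitute into (2): P₂ = (151 − 1×329/44) / 5 = 1263/44.

P₁ = 329/44, P₂ = 1263/44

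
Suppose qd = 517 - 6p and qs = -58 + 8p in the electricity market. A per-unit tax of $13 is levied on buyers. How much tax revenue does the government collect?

Pre-tax equilibrium: p* = 575/14, q* = 1894/7.
Tax on buyers shifts demand to qd = 517 − 6(p + 13) = 439 - 6p.
439 - 6p = -58 + 8p gives seller price ps = 35.5; buyers pay pb = 35.5 + 13 = 48.5.
New quantity: q = 517 − 6(48.5) = 226.
Revenue = 13 × 226 = 2938.

Tax revenue = 2938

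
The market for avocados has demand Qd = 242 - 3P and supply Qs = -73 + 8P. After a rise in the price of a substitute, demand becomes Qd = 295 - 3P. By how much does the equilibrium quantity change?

Original equilibrium: P* = 315/11, Q* = 1717/11.
New equilibrium: 295 - 3P = -73 + 8P, so 368 = 11P and P' = 368/11; Q' = 295 − 3(368/11) = 2141/11.
Change in quantity: 2141/11 − 1717/11 = 424/11.

ΔQ = 424/11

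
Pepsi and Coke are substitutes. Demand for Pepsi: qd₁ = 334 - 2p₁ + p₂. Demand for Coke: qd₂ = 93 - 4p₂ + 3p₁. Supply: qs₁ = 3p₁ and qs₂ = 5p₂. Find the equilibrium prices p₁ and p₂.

Market 1: 334 - 2p₁ + p₂ = 3p₁ → 5p₁ - p₂ = 334.
Market 2: 9p₂ - 3p₁ = 93.
Eliminating p₂: 9×(1) + 1×(2) gives 42p₁ = 3099, so p₁ = 1033/14.
Back-substitute into (2): p₂ = (93 + 3×1033/14) / 9 = 489/14.

p₁ = 1033/14, p₂ = 489/14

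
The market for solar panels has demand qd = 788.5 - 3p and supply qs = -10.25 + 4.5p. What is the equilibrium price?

p* = 106.5

Set qd = qs: 788.5 - 3p = -10.25 + 4.5p.
798.75 = 7.5p, so p* = 106.5.
q* = 788.5 − 3(106.5) = 469.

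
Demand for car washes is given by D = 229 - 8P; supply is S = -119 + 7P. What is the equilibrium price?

P* = 23.2

Set D = S: 229 - 8P = -119 + 7P.
348 = 15P, so P* = 23.2.
Q* = 229 − 8(23.2) = 43.4.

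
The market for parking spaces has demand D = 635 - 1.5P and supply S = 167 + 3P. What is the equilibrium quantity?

Q* = 479

Set D = S: 635 - 1.5P = 167 + 3P.
468 = 4.5P, so P* = 104.
Q* = 635 − 1.5(104) = 479.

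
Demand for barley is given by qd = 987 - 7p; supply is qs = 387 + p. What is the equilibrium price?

p* = 75

Set qd = qs: 987 - 7p = 387 + p.
600 = 8p, so p* = 75.
q* = 987 − 7(75) = 462.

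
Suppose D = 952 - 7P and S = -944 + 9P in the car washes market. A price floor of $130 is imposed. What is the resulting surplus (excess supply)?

Equilibrium price would be P* = 118.5, so the floor at 130 binds.
At P = 130: D = 42, S = 226.
Surplus = 226 − 42 = 184.

Surplus = 184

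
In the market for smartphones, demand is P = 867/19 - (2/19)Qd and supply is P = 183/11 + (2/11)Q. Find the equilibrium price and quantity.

P* = 35, Q* = 101

Set the two price expressions equal: 867/19 - (2/19)Q = 183/11 + (2/11)Q.
6060/209 = (60/209)Q, so Q* = 101.
P* = 867/19 − (2/19)(101) = 35.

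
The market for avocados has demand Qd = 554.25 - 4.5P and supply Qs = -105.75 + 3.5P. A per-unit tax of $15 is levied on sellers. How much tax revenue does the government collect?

Tax revenue = 2302.03125

Pre-tax equilibrium: P* = 82.5, Q* = 183.
Tax on sellers shifts supply to Qs = -105.75 + 3.5(P − 15) = -158.25 + 3.5P.
554.25 - 4.5P = -158.25 + 3.5P gives buyer price Pb = 89.0625; sellers receive Ps = 89.0625 − 15 = 74.0625.
New quantity: Q = 554.25 − 4.5(89.0625) = 153.46875.
Revenue = 15 × 153.46875 = 2302.03125.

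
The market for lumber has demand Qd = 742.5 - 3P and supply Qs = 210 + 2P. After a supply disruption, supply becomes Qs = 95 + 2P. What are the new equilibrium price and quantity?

Original equilibrium: P* = 106.5, Q* = 423.
New equilibrium: 742.5 - 3P = 95 + 2P, so 647.5 = 5P and P' = 129.5; Q' = 742.5 − 3(129.5) = 354.

P' = 129.5, Q' = 354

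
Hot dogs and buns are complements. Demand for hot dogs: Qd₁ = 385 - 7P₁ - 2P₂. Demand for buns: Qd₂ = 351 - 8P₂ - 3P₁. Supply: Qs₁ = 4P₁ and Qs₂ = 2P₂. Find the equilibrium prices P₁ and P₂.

P₁ = 787/26, P₂ = 1353/52

Market 1: 385 - 7P₁ - 2P₂ = 4P₁ → 11P₁ + 2P₂ = 385.
Market 2: 10P₂ + 3P₁ = 351.
Eliminating P₂: 10×(1) − 2×(2) gives 104P₁ = 3148, so P₁ = 787/26.
Back-substitute into (2): P₂ = (351 − 3×787/26) / 10 = 1353/52.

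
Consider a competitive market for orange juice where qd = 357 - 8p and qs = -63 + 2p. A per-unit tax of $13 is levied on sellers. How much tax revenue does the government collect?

Pre-tax equilibrium: p* = 42, q* = 21.
Tax on sellers shifts supply to qs = -63 + 2(p − 13) = -89 + 2p.
357 - 8p = -89 + 2p gives buyer price pb = 44.6; sellers receive ps = 44.6 − 13 = 31.6.
New quantity: q = 357 − 8(44.6) = 0.2.
Revenue = 13 × 0.2 = 2.6.

Tax revenue = 2.6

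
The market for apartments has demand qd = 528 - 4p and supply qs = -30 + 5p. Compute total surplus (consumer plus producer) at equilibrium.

Total surplus = 17640

Equilibrium: 528 - 4p = -30 + 5p gives p* = 62, q* = 280.
Demand choke price: p = 132; supply starts at p = 6.
CS = ½(132 − 62)(280) = 9800; PS = ½(62 − 6)(280) = 7840.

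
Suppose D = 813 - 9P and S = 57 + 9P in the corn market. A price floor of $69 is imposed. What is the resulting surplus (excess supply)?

Surplus = 486

Equilibrium price would be P* = 42, so the floor at 69 binds.
At P = 69: D = 192, S = 678.
Surplus = 678 − 192 = 486.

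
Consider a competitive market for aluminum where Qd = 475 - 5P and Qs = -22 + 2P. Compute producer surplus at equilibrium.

Producer surplus = 3600

Equilibrium: 475 - 5P = -22 + 2P gives P* = 71, Q* = 120.
Supply starts at P = 11 (where Qs = 0).
PS = ½(71 − 11)(120) = 3600.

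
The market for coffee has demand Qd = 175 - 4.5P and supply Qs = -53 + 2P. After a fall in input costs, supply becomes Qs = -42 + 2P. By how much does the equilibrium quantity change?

Original equilibrium: P* = 456/13, Q* = 223/13.
New equilibrium: 175 - 4.5P = -42 + 2P, so 217 = 6.5P and P' = 434/13; Q' = 175 − 4.5(434/13) = 322/13.
Change in quantity: 322/13 − 223/13 = 99/13.

ΔQ = 99/13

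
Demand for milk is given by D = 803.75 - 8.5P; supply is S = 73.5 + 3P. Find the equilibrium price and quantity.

P* = 63.5, Q* = 264

Set D = S: 803.75 - 8.5P = 73.5 + 3P.
730.25 = 11.5P, so P* = 63.5.
Q* = 803.75 − 8.5(63.5) = 264.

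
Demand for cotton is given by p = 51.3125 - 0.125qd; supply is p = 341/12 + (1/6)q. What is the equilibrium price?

p* = 41.5

Set the two price expressions equal: 51.3125 - 0.125q = 341/12 + (1/6)q.
1099/48 = (7/24)q, so q* = 78.5.
p* = 51.3125 − (0.125)(78.5) = 41.5.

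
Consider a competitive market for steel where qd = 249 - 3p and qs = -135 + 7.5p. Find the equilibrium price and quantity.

Set qd = qs: 249 - 3p = -135 + 7.5p.
384 = 10.5p, so p* = 256/7.
q* = 249 − 3(256/7) = 975/7.

p* = 256/7, q* = 975/7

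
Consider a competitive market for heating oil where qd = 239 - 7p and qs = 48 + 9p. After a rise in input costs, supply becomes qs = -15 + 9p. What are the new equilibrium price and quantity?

Original equilibrium: p* = 11.9375, q* = 155.4375.
New equilibrium: 239 - 7p = -15 + 9p, so 254 = 16p and p' = 15.875; q' = 239 − 7(15.875) = 127.875.

p' = 15.875, q' = 127.875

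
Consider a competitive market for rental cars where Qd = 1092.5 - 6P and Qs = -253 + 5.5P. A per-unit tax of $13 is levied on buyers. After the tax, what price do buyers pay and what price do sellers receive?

Buyers pay 2834/23, sellers receive 2535/23

Pre-tax equilibrium: P* = 117, Q* = 390.5.
Tax on buyers shifts demand to Qd = 1092.5 − 6(P + 13) = 1014.5 - 6P.
1014.5 - 6P = -253 + 5.5P gives seller price Ps = 2535/23; buyers pay Pb = 2535/23 + 13 = 2834/23.
New quantity: Q = 1092.5 − 6(2834/23) = 16247/46.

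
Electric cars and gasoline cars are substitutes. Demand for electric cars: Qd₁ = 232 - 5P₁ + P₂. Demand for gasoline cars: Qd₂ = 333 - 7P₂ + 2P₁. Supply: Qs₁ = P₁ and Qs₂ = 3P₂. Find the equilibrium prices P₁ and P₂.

Market 1: 232 - 5P₁ + P₂ = P₁ → 6P₁ - P₂ = 232.
Market 2: 10P₂ - 2P₁ = 333.
Eliminating P₂: 10×(1) + 1×(2) gives 58P₁ = 2653, so P₁ = 2653/58.
Back-substitute into (2): P₂ = (333 + 2×2653/58) / 10 = 1231/29.

P₁ = 2653/58, P₂ = 1231/29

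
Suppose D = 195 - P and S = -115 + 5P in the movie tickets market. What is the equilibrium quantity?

Q* = 430/3

Set D = S: 195 - P = -115 + 5P.
310 = 6P, so P* = 155/3.
Q* = 195 − 1(155/3) = 430/3.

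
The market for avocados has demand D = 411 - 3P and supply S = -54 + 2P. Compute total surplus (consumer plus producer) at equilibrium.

Total surplus = 7260

Equilibrium: 411 - 3P = -54 + 2P gives P* = 93, Q* = 132.
Demand choke price: P = 137; supply starts at P = 27.
CS = ½(137 − 93)(132) = 2904; PS = ½(93 − 27)(132) = 4356.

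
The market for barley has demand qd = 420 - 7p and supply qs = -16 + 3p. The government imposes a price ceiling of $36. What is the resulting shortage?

Shortage = 76

Equilibrium price would be p* = 43.6, so the ceiling at 36 binds.
At p = 36: qd = 420 − 7(36) = 168, qs = -16 + 3(36) = 92.
Shortage = 168 − 92 = 76.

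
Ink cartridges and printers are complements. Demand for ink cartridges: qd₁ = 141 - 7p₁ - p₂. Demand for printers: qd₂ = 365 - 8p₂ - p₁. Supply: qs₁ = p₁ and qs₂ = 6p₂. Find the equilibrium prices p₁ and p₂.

p₁ = 1609/111, p₂ = 2779/111

Market 1: 141 - 7p₁ - p₂ = p₁ → 8p₁ + p₂ = 141.
Market 2: 14p₂ + p₁ = 365.
Eliminating p₂: 14×(1) − 1×(2) gives 111p₁ = 1609, so p₁ = 1609/111.
Back-substitute into (2): p₂ = (365 − 1×1609/111) / 14 = 2779/111.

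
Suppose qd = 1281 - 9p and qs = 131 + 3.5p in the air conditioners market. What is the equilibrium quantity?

Set qd = qs: 1281 - 9p = 131 + 3.5p.
1150 = 12.5p, so p* = 92.
q* = 1281 − 9(92) = 453.

q* = 453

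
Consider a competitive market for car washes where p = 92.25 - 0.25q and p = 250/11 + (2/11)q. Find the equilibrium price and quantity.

Set the two price expressions equal: 92.25 - 0.25q = 250/11 + (2/11)q.
3059/44 = (19/44)q, so q* = 161.
p* = 92.25 − (0.25)(161) = 52.

p* = 52, q* = 161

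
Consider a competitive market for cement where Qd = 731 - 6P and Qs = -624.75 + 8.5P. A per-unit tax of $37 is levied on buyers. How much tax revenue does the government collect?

Tax revenue = 42772/29

Pre-tax equilibrium: P* = 93.5, Q* = 170.
Tax on buyers shifts demand to Qd = 731 − 6(P + 37) = 509 - 6P.
509 - 6P = -624.75 + 8.5P gives seller price Ps = 4535/58; buyers pay Pb = 4535/58 + 37 = 6681/58.
New quantity: Q = 731 − 6(6681/58) = 1156/29.
Revenue = 37 × 1156/29 = 42772/29.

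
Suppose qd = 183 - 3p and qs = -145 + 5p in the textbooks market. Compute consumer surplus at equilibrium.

Equilibrium: 183 - 3p = -145 + 5p gives p* = 41, q* = 60.
Demand choke price (qd = 0): p = 61.
CS = ½(61 − 41)(60) = 600.

Consumer surplus = 600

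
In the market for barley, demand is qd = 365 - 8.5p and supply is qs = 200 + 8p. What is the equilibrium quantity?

Set qd = qs: 365 - 8.5p = 200 + 8p.
165 = 16.5p, so p* = 10.
q* = 365 − 8.5(10) = 280.

q* = 280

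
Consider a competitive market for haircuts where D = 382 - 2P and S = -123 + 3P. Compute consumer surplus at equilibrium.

Equilibrium: 382 - 2P = -123 + 3P gives P* = 101, Q* = 180.
Demand choke price (D = 0): P = 191.
CS = ½(191 − 101)(180) = 8100.

Consumer surplus = 8100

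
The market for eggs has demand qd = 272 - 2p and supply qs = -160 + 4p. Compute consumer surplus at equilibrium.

Consumer surplus = 4096

Equilibrium: 272 - 2p = -160 + 4p gives p* = 72, q* = 128.
Demand choke price (qd = 0): p = 136.
CS = ½(136 − 72)(128) = 4096.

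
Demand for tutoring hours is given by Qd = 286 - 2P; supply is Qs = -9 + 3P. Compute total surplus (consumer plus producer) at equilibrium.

Equilibrium: 286 - 2P = -9 + 3P gives P* = 59, Q* = 168.
Demand choke price: P = 143; supply starts at P = 3.
CS = ½(143 − 59)(168) = 7056; PS = ½(59 − 3)(168) = 4704.

Total surplus = 11760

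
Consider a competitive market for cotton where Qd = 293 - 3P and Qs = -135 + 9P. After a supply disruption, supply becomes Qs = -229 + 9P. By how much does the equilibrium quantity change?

ΔQ = -23.5

Original equilibrium: P* = 107/3, Q* = 186.
New equilibrium: 293 - 3P = -229 + 9P, so 522 = 12P and P' = 43.5; Q' = 293 − 3(43.5) = 162.5.
Change in quantity: 162.5 − 186 = -23.5.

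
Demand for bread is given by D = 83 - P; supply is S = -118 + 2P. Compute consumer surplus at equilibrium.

Equilibrium: 83 - P = -118 + 2P gives P* = 67, Q* = 16.
Demand choke price (D = 0): P = 83.
CS = ½(83 − 67)(16) = 128.

Consumer surplus = 128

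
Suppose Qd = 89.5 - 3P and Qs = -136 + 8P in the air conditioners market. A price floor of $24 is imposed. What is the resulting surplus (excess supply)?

Surplus = 38.5

Equilibrium price would be P* = 20.5, so the floor at 24 binds.
At P = 24: Qd = 17.5, Qs = 56.
Surplus = 56 − 17.5 = 38.5.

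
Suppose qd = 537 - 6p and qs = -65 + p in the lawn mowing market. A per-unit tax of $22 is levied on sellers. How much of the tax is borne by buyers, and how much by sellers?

Buyers bear 22/7, sellers bear 132/7

Pre-tax equilibrium: p* = 86, q* = 21.
Tax on sellers shifts supply to qs = -65 + 1(p − 22) = -87 + p.
537 - 6p = -87 + p gives buyer price pb = 624/7; sellers receive ps = 624/7 − 22 = 470/7.
New quantity: q = 537 − 6(624/7) = 15/7.
Buyer burden = 624/7 − 86 = 22/7; seller burden = 86 − 470/7 = 132/7.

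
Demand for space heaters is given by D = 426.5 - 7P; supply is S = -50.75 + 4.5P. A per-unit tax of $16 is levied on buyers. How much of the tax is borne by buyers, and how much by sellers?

Buyers bear 144/23, sellers bear 224/23

Pre-tax equilibrium: P* = 41.5, Q* = 136.
Tax on buyers shifts demand to D = 426.5 − 7(P + 16) = 314.5 - 7P.
314.5 - 7P = -50.75 + 4.5P gives seller price Ps = 1461/46; buyers pay Pb = 1461/46 + 16 = 2197/46.
New quantity: Q = 426.5 − 7(2197/46) = 2120/23.
Buyer burden = 2197/46 − 41.5 = 144/23; seller burden = 41.5 − 1461/46 = 224/23.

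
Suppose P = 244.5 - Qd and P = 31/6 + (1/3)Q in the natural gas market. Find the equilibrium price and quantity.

P* = 65, Q* = 179.5

Set the two price expressions equal: 244.5 - Q = 31/6 + (1/3)Q.
718/3 = (4/3)Q, so Q* = 179.5.
P* = 244.5 − (1)(179.5) = 65.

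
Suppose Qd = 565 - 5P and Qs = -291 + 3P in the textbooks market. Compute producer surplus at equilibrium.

Equilibrium: 565 - 5P = -291 + 3P gives P* = 107, Q* = 30.
Supply starts at P = 97 (where Qs = 0).
PS = ½(107 − 97)(30) = 150.

Producer surplus = 150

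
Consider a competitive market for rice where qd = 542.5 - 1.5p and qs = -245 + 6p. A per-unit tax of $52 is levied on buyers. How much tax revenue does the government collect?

Pre-tax equilibrium: p* = 105, q* = 385.
Tax on buyers shifts demand to qd = 542.5 − 1.5(p + 52) = 464.5 - 1.5p.
464.5 - 1.5p = -245 + 6p gives seller price ps = 94.6; buyers pay pb = 94.6 + 52 = 146.6.
New quantity: q = 542.5 − 1.5(146.6) = 322.6.
Revenue = 52 × 322.6 = 16775.2.

Tax revenue = 16775.2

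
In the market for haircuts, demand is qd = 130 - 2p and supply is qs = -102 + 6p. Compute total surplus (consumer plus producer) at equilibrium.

Equilibrium: 130 - 2p = -102 + 6p gives p* = 29, q* = 72.
Demand choke price: p = 65; supply starts at p = 17.
CS = ½(65 − 29)(72) = 1296; PS = ½(29 − 17)(72) = 432.

Total surplus = 1728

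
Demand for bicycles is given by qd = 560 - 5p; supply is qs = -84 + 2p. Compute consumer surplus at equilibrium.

Equilibrium: 560 - 5p = -84 + 2p gives p* = 92, q* = 100.
Demand choke price (qd = 0): p = 112.
CS = ½(112 − 92)(100) = 1000.

Consumer surplus = 1000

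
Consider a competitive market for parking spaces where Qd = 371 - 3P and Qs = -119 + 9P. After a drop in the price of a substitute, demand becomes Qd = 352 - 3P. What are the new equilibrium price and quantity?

P' = 39.25, Q' = 234.25

Original equilibrium: P* = 245/6, Q* = 248.5.
New equilibrium: 352 - 3P = -119 + 9P, so 471 = 12P and P' = 39.25; Q' = 352 − 3(39.25) = 234.25.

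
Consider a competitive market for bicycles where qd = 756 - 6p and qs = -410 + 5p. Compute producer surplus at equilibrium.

Equilibrium: 756 - 6p = -410 + 5p gives p* = 106, q* = 120.
Supply starts at p = 82 (where qs = 0).
PS = ½(106 − 82)(120) = 1440.

Producer surplus = 1440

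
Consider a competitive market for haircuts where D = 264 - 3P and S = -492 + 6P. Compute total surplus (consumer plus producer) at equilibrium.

Total surplus = 36

Equilibrium: 264 - 3P = -492 + 6P gives P* = 84, Q* = 12.
Demand choke price: P = 88; supply starts at P = 82.
CS = ½(88 − 84)(12) = 24; PS = ½(84 − 82)(12) = 12.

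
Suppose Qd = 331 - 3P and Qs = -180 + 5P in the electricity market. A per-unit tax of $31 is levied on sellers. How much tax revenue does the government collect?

Tax revenue = 2518.75

Pre-tax equilibrium: P* = 63.875, Q* = 139.375.
Tax on sellers shifts supply to Qs = -180 + 5(P − 31) = -335 + 5P.
331 - 3P = -335 + 5P gives buyer price Pb = 83.25; sellers receive Ps = 83.25 − 31 = 52.25.
New quantity: Q = 331 − 3(83.25) = 81.25.
Revenue = 31 × 81.25 = 2518.75.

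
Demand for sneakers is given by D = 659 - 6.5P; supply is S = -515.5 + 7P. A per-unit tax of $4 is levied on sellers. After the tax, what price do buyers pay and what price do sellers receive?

Pre-tax equilibrium: P* = 87, Q* = 93.5.
Tax on sellers shifts supply to S = -515.5 + 7(P − 4) = -543.5 + 7P.
659 - 6.5P = -543.5 + 7P gives buyer price Pb = 2405/27; sellers receive Ps = 2405/27 − 4 = 2297/27.
New quantity: Q = 659 − 6.5(2405/27) = 4321/54.

Buyers pay 2405/27, sellers receive 2297/27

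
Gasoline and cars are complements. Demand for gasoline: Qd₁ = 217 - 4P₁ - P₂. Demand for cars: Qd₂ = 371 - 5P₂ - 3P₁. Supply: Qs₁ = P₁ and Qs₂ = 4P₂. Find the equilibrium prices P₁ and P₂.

Market 1: 217 - 4P₁ - P₂ = P₁ → 5P₁ + P₂ = 217.
Market 2: 9P₂ + 3P₁ = 371.
Eliminating P₂: 9×(1) − 1×(2) gives 42P₁ = 1582, so P₁ = 113/3.
Back-substitute into (2): P₂ = (371 − 3×113/3) / 9 = 86/3.

P₁ = 113/3, P₂ = 86/3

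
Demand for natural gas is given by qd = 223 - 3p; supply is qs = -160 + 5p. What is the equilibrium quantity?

q* = 79.375

Set qd = qs: 223 - 3p = -160 + 5p.
383 = 8p, so p* = 47.875.
q* = 223 − 3(47.875) = 79.375.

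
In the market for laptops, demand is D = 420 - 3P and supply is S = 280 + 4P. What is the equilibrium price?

P* = 20

Set D = S: 420 - 3P = 280 + 4P.
140 = 7P, so P* = 20.
Q* = 420 − 3(20) = 360.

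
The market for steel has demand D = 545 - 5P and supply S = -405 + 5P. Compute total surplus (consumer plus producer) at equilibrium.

Total surplus = 980

Equilibrium: 545 - 5P = -405 + 5P gives P* = 95, Q* = 70.
Demand choke price: P = 109; supply starts at P = 81.
CS = ½(109 − 95)(70) = 490; PS = ½(95 − 81)(70) = 490.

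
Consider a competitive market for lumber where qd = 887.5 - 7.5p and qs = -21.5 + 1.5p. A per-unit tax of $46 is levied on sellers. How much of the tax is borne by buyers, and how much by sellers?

Buyers bear 23/3, sellers bear 115/3

Pre-tax equilibrium: p* = 101, q* = 130.
Tax on sellers shifts supply to qs = -21.5 + 1.5(p − 46) = -90.5 + 1.5p.
887.5 - 7.5p = -90.5 + 1.5p gives buyer price pb = 326/3; sellers receive ps = 326/3 − 46 = 188/3.
New quantity: q = 887.5 − 7.5(326/3) = 72.5.
Buyer burden = 326/3 − 101 = 23/3; seller burden = 101 − 188/3 = 115/3.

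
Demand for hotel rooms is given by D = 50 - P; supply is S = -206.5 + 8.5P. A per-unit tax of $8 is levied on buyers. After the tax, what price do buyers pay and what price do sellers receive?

Buyers pay 649/19, sellers receive 497/19

Pre-tax equilibrium: P* = 27, Q* = 23.
Tax on buyers shifts demand to D = 50 − 1(P + 8) = 42 - P.
42 - P = -206.5 + 8.5P gives seller price Ps = 497/19; buyers pay Pb = 497/19 + 8 = 649/19.
New quantity: Q = 50 − 1(649/19) = 301/19.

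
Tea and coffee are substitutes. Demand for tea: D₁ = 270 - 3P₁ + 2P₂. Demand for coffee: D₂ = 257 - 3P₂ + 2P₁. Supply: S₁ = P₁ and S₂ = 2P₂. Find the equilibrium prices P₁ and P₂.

P₁ = 116.5, P₂ = 98

Market 1: 270 - 3P₁ + 2P₂ = P₁ → 4P₁ - 2P₂ = 270.
Market 2: 5P₂ - 2P₁ = 257.
Eliminating P₂: 5×(1) + 2×(2) gives 16P₁ = 1864, so P₁ = 116.5.
Back-substitute into (2): P₂ = (257 + 2×116.5) / 5 = 98.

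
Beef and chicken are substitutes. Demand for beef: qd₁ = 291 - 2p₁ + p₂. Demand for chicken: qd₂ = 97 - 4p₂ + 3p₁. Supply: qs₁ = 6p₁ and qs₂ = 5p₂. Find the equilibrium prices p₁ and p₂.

Market 1: 291 - 2p₁ + p₂ = 6p₁ → 8p₁ - p₂ = 291.
Market 2: 9p₂ - 3p₁ = 97.
Eliminating p₂: 9×(1) + 1×(2) gives 69p₁ = 2716, so p₁ = 2716/69.
Back-substitute into (2): p₂ = (97 + 3×2716/69) / 9 = 1649/69.

p₁ = 2716/69, p₂ = 1649/69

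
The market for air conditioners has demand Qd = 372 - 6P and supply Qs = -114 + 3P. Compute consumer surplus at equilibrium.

Equilibrium: 372 - 6P = -114 + 3P gives P* = 54, Q* = 48.
Demand choke price (Qd = 0): P = 62.
CS = ½(62 − 54)(48) = 192.

Consumer surplus = 192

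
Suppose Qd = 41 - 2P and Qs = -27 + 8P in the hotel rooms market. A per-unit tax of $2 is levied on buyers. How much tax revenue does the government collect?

Pre-tax equilibrium: P* = 6.8, Q* = 27.4.
Tax on buyers shifts demand to Qd = 41 − 2(P + 2) = 37 - 2P.
37 - 2P = -27 + 8P gives seller price Ps = 6.4; buyers pay Pb = 6.4 + 2 = 8.4.
New quantity: Q = 41 − 2(8.4) = 24.2.
Revenue = 2 × 24.2 = 48.4.

Tax revenue = 48.4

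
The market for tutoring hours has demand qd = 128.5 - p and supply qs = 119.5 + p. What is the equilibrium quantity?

Set qd = qs: 128.5 - p = 119.5 + p.
9 = 2p, so p* = 4.5.
q* = 128.5 − 1(4.5) = 124.

q* = 124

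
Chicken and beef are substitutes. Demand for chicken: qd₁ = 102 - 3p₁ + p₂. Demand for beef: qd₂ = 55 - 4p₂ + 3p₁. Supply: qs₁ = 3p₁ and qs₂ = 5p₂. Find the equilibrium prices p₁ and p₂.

p₁ = 973/51, p₂ = 212/17

Market 1: 102 - 3p₁ + p₂ = 3p₁ → 6p₁ - p₂ = 102.
Market 2: 9p₂ - 3p₁ = 55.
Eliminating p₂: 9×(1) + 1×(2) gives 51p₁ = 973, so p₁ = 973/51.
Back-substitute into (2): p₂ = (55 + 3×973/51) / 9 = 212/17.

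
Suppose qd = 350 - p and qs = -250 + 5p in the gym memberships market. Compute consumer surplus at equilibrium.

Equilibrium: 350 - p = -250 + 5p gives p* = 100, q* = 250.
Demand choke price (qd = 0): p = 350.
CS = ½(350 − 100)(250) = 31250.

Consumer surplus = 31250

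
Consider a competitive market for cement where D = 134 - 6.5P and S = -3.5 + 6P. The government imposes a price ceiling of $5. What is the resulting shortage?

Shortage = 75

Equilibrium price would be P* = 11, so the ceiling at 5 binds.
At P = 5: D = 134 − 6.5(5) = 101.5, S = -3.5 + 6(5) = 26.5.
Shortage = 101.5 − 26.5 = 75.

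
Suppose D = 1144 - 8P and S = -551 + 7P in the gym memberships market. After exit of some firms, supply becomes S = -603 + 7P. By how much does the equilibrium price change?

Original equilibrium: P* = 113, Q* = 240.
New equilibrium: 1144 - 8P = -603 + 7P, so 1747 = 15P and P' = 1747/15; Q' = 1144 − 8(1747/15) = 3184/15.
Change in price: 1747/15 − 113 = 52/15.

ΔP = 52/15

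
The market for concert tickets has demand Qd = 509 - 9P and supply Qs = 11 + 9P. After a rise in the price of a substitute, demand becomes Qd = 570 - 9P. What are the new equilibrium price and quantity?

Original equilibrium: P* = 83/3, Q* = 260.
New equilibrium: 570 - 9P = 11 + 9P, so 559 = 18P and P' = 559/18; Q' = 570 − 9(559/18) = 290.5.

P' = 559/18, Q' = 290.5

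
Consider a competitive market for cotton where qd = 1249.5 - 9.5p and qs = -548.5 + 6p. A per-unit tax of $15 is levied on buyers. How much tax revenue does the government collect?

Pre-tax equilibrium: p* = 116, q* = 147.5.
Tax on buyers shifts demand to qd = 1249.5 − 9.5(p + 15) = 1107 - 9.5p.
1107 - 9.5p = -548.5 + 6p gives seller price ps = 3311/31; buyers pay pb = 3311/31 + 15 = 3776/31.
New quantity: q = 1249.5 − 9.5(3776/31) = 5725/62.
Revenue = 15 × 5725/62 = 85875/62.

Tax revenue = 85875/62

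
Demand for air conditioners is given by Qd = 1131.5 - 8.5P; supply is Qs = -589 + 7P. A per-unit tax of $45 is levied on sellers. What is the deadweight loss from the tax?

Pre-tax equilibrium: P* = 111, Q* = 188.
Tax on sellers shifts supply to Qs = -589 + 7(P − 45) = -904 + 7P.
1131.5 - 8.5P = -904 + 7P gives buyer price Pb = 4071/31; sellers receive Ps = 4071/31 − 45 = 2676/31.
New quantity: Q = 1131.5 − 8.5(4071/31) = 473/31.
DWL = ½ × 45 × (188 − 473/31) = 240975/62.

Deadweight loss = 240975/62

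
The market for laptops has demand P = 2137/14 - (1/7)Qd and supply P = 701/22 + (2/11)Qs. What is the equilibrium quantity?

Set the two price expressions equal: 2137/14 - (1/7)Q = 701/22 + (2/11)Q.
9300/77 = (25/77)Q, so Q* = 372.
P* = 2137/14 − (1/7)(372) = 99.5.

Q* = 372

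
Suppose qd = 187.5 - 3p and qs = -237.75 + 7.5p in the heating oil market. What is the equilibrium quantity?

q* = 66

Set qd = qs: 187.5 - 3p = -237.75 + 7.5p.
425.25 = 10.5p, so p* = 40.5.
q* = 187.5 − 3(40.5) = 66.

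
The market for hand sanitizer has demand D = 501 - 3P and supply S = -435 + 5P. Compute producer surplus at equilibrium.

Equilibrium: 501 - 3P = -435 + 5P gives P* = 117, Q* = 150.
Supply starts at P = 87 (where S = 0).
PS = ½(117 − 87)(150) = 2250.

Producer surplus = 2250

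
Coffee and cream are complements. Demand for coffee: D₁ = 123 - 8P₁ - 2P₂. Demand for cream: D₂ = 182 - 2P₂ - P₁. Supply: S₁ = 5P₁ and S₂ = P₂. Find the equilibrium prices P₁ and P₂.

Market 1: 123 - 8P₁ - 2P₂ = 5P₁ → 13P₁ + 2P₂ = 123.
Market 2: 3P₂ + P₁ = 182.
Eliminating P₂: 3×(1) − 2×(2) gives 37P₁ = 5, so P₁ = 5/37.
Back-substitute into (2): P₂ = (182 − 1×5/37) / 3 = 2243/37.

P₁ = 5/37, P₂ = 2243/37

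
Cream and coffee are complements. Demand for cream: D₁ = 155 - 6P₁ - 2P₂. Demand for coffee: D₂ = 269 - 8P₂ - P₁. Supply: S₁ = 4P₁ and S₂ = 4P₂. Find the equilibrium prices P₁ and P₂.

P₁ = 661/59, P₂ = 2535/118

Market 1: 155 - 6P₁ - 2P₂ = 4P₁ → 10P₁ + 2P₂ = 155.
Market 2: 12P₂ + P₁ = 269.
Eliminating P₂: 12×(1) − 2×(2) gives 118P₁ = 1322, so P₁ = 661/59.
Back-substitute into (2): P₂ = (269 − 1×661/59) / 12 = 2535/118.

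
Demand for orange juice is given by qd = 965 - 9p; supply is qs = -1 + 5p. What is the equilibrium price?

p* = 69

Set qd = qs: 965 - 9p = -1 + 5p.
966 = 14p, so p* = 69.
q* = 965 − 9(69) = 344.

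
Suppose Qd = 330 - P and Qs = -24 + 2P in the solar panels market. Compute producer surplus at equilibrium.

Producer surplus = 11236

Equilibrium: 330 - P = -24 + 2P gives P* = 118, Q* = 212.
Supply starts at P = 12 (where Qs = 0).
PS = ½(118 − 12)(212) = 11236.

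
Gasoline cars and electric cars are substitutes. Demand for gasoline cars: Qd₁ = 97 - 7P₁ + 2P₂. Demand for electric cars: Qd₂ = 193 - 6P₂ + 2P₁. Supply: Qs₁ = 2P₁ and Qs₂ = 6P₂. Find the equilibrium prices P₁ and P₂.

Market 1: 97 - 7P₁ + 2P₂ = 2P₁ → 9P₁ - 2P₂ = 97.
Market 2: 12P₂ - 2P₁ = 193.
Eliminating P₂: 12×(1) + 2×(2) gives 104P₁ = 1550, so P₁ = 775/52.
Back-substitute into (2): P₂ = (193 + 2×775/52) / 12 = 1931/104.

P₁ = 775/52, P₂ = 1931/104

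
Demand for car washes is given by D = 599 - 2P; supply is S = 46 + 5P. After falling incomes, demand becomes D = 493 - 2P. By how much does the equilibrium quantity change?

ΔQ = -530/7

Original equilibrium: P* = 79, Q* = 441.
New equilibrium: 493 - 2P = 46 + 5P, so 447 = 7P and P' = 447/7; Q' = 493 − 2(447/7) = 2557/7.
Change in quantity: 2557/7 − 441 = -530/7.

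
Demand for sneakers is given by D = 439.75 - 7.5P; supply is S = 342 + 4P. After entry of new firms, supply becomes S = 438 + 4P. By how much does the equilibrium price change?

Original equilibrium: P* = 8.5, Q* = 376.
New equilibrium: 439.75 - 7.5P = 438 + 4P, so 1.75 = 11.5P and P' = 7/46; Q' = 439.75 − 7.5(7/46) = 10088/23.
Change in price: 7/46 − 8.5 = -192/23.

ΔP = -192/23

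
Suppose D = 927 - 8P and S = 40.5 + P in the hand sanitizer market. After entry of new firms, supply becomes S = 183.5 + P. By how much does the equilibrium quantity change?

Original equilibrium: P* = 98.5, Q* = 139.
New equilibrium: 927 - 8P = 183.5 + P, so 743.5 = 9P and P' = 1487/18; Q' = 927 − 8(1487/18) = 2395/9.
Change in quantity: 2395/9 − 139 = 1144/9.

ΔQ = 1144/9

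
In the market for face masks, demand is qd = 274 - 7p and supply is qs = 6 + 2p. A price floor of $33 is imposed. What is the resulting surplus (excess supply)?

Surplus = 29

Equilibrium price would be p* = 268/9, so the floor at 33 binds.
At p = 33: qd = 43, qs = 72.
Surplus = 72 − 43 = 29.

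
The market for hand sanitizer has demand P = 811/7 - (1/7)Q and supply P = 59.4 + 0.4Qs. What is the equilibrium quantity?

Q* = 104

Set the two price expressions equal: 811/7 - (1/7)Q = 59.4 + 0.4Q.
1976/35 = (19/35)Q, so Q* = 104.
P* = 811/7 − (1/7)(104) = 101.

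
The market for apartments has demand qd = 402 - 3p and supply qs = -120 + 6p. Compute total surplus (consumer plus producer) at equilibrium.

Total surplus = 12996

Equilibrium: 402 - 3p = -120 + 6p gives p* = 58, q* = 228.
Demand choke price: p = 134; supply starts at p = 20.
CS = ½(134 − 58)(228) = 8664; PS = ½(58 − 20)(228) = 4332.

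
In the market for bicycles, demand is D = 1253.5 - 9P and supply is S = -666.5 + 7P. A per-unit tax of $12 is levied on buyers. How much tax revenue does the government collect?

Pre-tax equilibrium: P* = 120, Q* = 173.5.
Tax on buyers shifts demand to D = 1253.5 − 9(P + 12) = 1145.5 - 9P.
1145.5 - 9P = -666.5 + 7P gives seller price Ps = 113.25; buyers pay Pb = 113.25 + 12 = 125.25.
New quantity: Q = 1253.5 − 9(125.25) = 126.25.
Revenue = 12 × 126.25 = 1515.

Tax revenue = 1515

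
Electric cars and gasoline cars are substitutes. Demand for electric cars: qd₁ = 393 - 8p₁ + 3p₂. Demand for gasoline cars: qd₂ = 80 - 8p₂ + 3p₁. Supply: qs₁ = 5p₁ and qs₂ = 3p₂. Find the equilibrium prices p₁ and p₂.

p₁ = 4563/134, p₂ = 2219/134

Market 1: 393 - 8p₁ + 3p₂ = 5p₁ → 13p₁ - 3p₂ = 393.
Market 2: 11p₂ - 3p₁ = 80.
Eliminating p₂: 11×(1) + 3×(2) gives 134p₁ = 4563, so p₁ = 4563/134.
Back-substitute into (2): p₂ = (80 + 3×4563/134) / 11 = 2219/134.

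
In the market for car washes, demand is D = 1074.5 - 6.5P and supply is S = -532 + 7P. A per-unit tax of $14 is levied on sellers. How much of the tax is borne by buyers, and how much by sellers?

Buyers bear 196/27, sellers bear 182/27

Pre-tax equilibrium: P* = 119, Q* = 301.
Tax on sellers shifts supply to S = -532 + 7(P − 14) = -630 + 7P.
1074.5 - 6.5P = -630 + 7P gives buyer price Pb = 3409/27; sellers receive Ps = 3409/27 − 14 = 3031/27.
New quantity: Q = 1074.5 − 6.5(3409/27) = 6853/27.
Buyer burden = 3409/27 − 119 = 196/27; seller burden = 119 − 3031/27 = 182/27.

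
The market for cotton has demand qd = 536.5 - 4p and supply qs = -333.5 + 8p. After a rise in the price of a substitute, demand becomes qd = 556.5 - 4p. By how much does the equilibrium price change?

Δp = 5/3

Original equilibrium: p* = 72.5, q* = 246.5.
New equilibrium: 556.5 - 4p = -333.5 + 8p, so 890 = 12p and p' = 445/6; q' = 556.5 − 4(445/6) = 1559/6.
Change in price: 445/6 − 72.5 = 5/3.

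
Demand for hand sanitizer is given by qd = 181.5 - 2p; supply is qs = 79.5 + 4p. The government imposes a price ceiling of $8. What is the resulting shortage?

Equilibrium price would be p* = 17, so the ceiling at 8 binds.
At p = 8: qd = 181.5 − 2(8) = 165.5, qs = 79.5 + 4(8) = 111.5.
Shortage = 165.5 − 111.5 = 54.

Shortage = 54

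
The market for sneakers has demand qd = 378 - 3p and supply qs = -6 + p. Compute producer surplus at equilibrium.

Equilibrium: 378 - 3p = -6 + p gives p* = 96, q* = 90.
Supply starts at p = 6 (where qs = 0).
PS = ½(96 − 6)(90) = 4050.

Producer surplus = 4050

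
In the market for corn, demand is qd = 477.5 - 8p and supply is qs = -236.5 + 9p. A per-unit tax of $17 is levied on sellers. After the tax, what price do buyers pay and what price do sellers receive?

Pre-tax equilibrium: p* = 42, q* = 141.5.
Tax on sellers shifts supply to qs = -236.5 + 9(p − 17) = -389.5 + 9p.
477.5 - 8p = -389.5 + 9p gives buyer price pb = 51; sellers receive ps = 51 − 17 = 34.
New quantity: q = 477.5 − 8(51) = 69.5.

Buyers pay $51, sellers receive $34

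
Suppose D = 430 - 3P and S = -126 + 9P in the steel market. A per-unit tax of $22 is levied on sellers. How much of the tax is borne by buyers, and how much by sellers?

Buyers bear $16.5, sellers bear $5.5

Pre-tax equilibrium: P* = 139/3, Q* = 291.
Tax on sellers shifts supply to S = -126 + 9(P − 22) = -324 + 9P.
430 - 3P = -324 + 9P gives buyer price Pb = 377/6; sellers receive Ps = 377/6 − 22 = 245/6.
New quantity: Q = 430 − 3(377/6) = 241.5.
Buyer burden = 377/6 − 139/3 = 16.5; seller burden = 139/3 − 245/6 = 5.5.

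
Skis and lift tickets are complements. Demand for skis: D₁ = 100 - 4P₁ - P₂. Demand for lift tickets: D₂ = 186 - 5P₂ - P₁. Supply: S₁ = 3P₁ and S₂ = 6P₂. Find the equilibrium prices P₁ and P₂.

Market 1: 100 - 4P₁ - P₂ = 3P₁ → 7P₁ + P₂ = 100.
Market 2: 11P₂ + P₁ = 186.
Eliminating P₂: 11×(1) − 1×(2) gives 76P₁ = 914, so P₁ = 457/38.
Back-substitute into (2): P₂ = (186 − 1×457/38) / 11 = 601/38.

P₁ = 457/38, P₂ = 601/38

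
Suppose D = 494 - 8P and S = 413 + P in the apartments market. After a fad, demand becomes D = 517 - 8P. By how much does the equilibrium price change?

ΔP = 23/9

Original equilibrium: P* = 9, Q* = 422.
New equilibrium: 517 - 8P = 413 + P, so 104 = 9P and P' = 104/9; Q' = 517 − 8(104/9) = 3821/9.
Change in price: 104/9 − 9 = 23/9.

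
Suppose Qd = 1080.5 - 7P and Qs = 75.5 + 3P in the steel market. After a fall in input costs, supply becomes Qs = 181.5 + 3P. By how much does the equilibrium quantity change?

ΔQ = 74.2

Original equilibrium: P* = 100.5, Q* = 377.
New equilibrium: 1080.5 - 7P = 181.5 + 3P, so 899 = 10P and P' = 89.9; Q' = 1080.5 − 7(89.9) = 451.2.
Change in quantity: 451.2 − 377 = 74.2.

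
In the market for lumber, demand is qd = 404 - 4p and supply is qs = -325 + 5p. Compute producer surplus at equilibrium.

Producer surplus = 640

Equilibrium: 404 - 4p = -325 + 5p gives p* = 81, q* = 80.
Supply starts at p = 65 (where qs = 0).
PS = ½(81 − 65)(80) = 640.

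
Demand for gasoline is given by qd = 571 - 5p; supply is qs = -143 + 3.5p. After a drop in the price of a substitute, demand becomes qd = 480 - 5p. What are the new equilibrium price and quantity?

p' = 1246/17, q' = 1930/17

Original equilibrium: p* = 84, q* = 151.
New equilibrium: 480 - 5p = -143 + 3.5p, so 623 = 8.5p and p' = 1246/17; q' = 480 − 5(1246/17) = 1930/17.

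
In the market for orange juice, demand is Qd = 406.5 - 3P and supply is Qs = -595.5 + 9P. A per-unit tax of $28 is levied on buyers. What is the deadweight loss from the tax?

Deadweight loss = 882

Pre-tax equilibrium: P* = 83.5, Q* = 156.
Tax on buyers shifts demand to Qd = 406.5 − 3(P + 28) = 322.5 - 3P.
322.5 - 3P = -595.5 + 9P gives seller price Ps = 76.5; buyers pay Pb = 76.5 + 28 = 104.5.
New quantity: Q = 406.5 − 3(104.5) = 93.
DWL = ½ × 28 × (156 − 93) = 882.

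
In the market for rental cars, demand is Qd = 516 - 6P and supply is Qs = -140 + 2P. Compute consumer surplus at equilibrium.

Consumer surplus = 48

Equilibrium: 516 - 6P = -140 + 2P gives P* = 82, Q* = 24.
Demand choke price (Qd = 0): P = 86.
CS = ½(86 − 82)(24) = 48.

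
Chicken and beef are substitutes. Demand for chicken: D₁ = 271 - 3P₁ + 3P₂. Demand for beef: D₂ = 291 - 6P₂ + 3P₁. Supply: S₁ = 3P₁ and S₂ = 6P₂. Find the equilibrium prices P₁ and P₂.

P₁ = 1375/21, P₂ = 853/21

Market 1: 271 - 3P₁ + 3P₂ = 3P₁ → 6P₁ - 3P₂ = 271.
Market 2: 12P₂ - 3P₁ = 291.
Eliminating P₂: 12×(1) + 3×(2) gives 63P₁ = 4125, so P₁ = 1375/21.
Back-substitute into (2): P₂ = (291 + 3×1375/21) / 12 = 853/21.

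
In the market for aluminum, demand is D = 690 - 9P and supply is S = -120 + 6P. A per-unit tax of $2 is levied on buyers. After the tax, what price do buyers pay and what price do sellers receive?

Buyers pay $54.8, sellers receive $52.8

Pre-tax equilibrium: P* = 54, Q* = 204.
Tax on buyers shifts demand to D = 690 − 9(P + 2) = 672 - 9P.
672 - 9P = -120 + 6P gives seller price Ps = 52.8; buyers pay Pb = 52.8 + 2 = 54.8.
New quantity: Q = 690 − 9(54.8) = 196.8.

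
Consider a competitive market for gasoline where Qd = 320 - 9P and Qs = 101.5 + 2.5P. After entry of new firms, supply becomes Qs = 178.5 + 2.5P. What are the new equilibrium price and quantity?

Original equilibrium: P* = 19, Q* = 149.
New equilibrium: 320 - 9P = 178.5 + 2.5P, so 141.5 = 11.5P and P' = 283/23; Q' = 320 − 9(283/23) = 4813/23.

P' = 283/23, Q' = 4813/23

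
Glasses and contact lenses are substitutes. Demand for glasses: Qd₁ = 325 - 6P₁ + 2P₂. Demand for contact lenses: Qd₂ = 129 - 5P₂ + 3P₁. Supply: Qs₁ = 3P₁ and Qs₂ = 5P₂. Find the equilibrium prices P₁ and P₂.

P₁ = 877/21, P₂ = 178/7

Market 1: 325 - 6P₁ + 2P₂ = 3P₁ → 9P₁ - 2P₂ = 325.
Market 2: 10P₂ - 3P₁ = 129.
Eliminating P₂: 10×(1) + 2×(2) gives 84P₁ = 3508, so P₁ = 877/21.
Back-substitute into (2): P₂ = (129 + 3×877/21) / 10 = 178/7.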